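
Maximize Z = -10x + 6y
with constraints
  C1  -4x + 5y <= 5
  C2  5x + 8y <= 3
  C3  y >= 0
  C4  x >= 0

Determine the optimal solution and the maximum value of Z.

Feasible corners and Z = -10x + 6y:
  (3/5, 0) → Z = -6
  (0, 3/8) → Z = 9/4
  (0, 0) → Z = 0

x = 0, y = 3/8, maximum Z = 9/4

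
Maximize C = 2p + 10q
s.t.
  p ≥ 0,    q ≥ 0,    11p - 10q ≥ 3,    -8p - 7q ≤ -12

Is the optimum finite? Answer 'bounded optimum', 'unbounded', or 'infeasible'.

From the feasible point (3/2, 0), moving in the direction (10, 11) keeps every constraint satisfied while C increases without bound.

unbounded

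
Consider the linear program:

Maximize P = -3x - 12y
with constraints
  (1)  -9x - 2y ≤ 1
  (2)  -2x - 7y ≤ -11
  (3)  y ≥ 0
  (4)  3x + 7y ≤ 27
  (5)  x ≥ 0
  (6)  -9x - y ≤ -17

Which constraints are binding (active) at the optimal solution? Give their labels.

Extreme points and P = -3x - 12y:
  (11/2, 0) → P = -33/2
  (108/61, 65/61) → P = -1104/61
  (9, 0) → P = -27
  (23/15, 16/5) → P = -43

The maximum is at (11/2, 0). Substituting into each constraint, equality holds for (2) and (3); the remaining constraints have slack.

(2) and (3)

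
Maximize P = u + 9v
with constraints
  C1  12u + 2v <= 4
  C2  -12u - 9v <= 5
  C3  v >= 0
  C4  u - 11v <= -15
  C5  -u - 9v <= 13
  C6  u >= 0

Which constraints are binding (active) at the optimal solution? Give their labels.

Corner points and P = u + 9v:
  (7/67, 92/67) → P = 835/67
  (0, 2) → P = 18
  (0, 15/11) → P = 135/11

The maximum is at (0, 2). Substituting into each constraint, equality holds for C1 and C6; the remaining constraints have slack.

C1 and C6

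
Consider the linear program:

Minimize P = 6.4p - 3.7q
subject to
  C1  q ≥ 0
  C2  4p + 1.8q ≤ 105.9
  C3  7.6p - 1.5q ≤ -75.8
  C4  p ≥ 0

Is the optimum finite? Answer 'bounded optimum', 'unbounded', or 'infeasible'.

Vertices and P = 6.4p - 3.7q:
  (747/656, 27701/492) → P = -989081/4920
  (0, 353/6) → P = -13061/60
  (0, 758/15) → P = -14023/75
The feasible region has finitely many vertices and no improving ray; the minimum is -13061/60 at (0, 353/6).

bounded optimum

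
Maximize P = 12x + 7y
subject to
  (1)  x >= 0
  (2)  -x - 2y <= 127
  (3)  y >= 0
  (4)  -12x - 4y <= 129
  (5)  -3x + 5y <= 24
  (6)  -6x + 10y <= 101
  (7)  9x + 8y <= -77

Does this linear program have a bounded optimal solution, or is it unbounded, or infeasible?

The boundaries x = 0 and y = 0 meet at (0, 0), but that point violates 9x + 8y ≤ -77. Every candidate vertex is excluded by some other constraint, so the feasible region is empty.

infeasible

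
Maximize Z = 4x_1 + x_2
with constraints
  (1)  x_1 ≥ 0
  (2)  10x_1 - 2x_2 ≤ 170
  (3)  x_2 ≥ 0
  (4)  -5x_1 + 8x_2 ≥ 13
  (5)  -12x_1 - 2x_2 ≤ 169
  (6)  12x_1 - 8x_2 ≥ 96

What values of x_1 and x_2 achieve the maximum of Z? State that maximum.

x_1 = 146/7, x_2 = 135/7, maximum Z = 719/7

Extreme points and Z = 4x_1 + x_2:
  (99/5, 14) → Z = 466/5
  (146/7, 135/7) → Z = 719/7
  (109/7, 159/14) → Z = 1031/14

The binding constraints are 10x_1 - 2x_2 = 170 and 12x_1 - 8x_2 = 96.
Solving simultaneously gives x_1 = 146/7, x_2 = 135/7.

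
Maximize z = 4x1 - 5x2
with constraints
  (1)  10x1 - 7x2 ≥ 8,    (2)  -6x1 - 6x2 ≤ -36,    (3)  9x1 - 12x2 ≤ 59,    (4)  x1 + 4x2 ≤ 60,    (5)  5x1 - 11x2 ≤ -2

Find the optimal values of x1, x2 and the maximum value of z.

x1 = 239/12, x2 = 481/48, maximum z = 473/16

Feasible corners and z = 4x1 - 5x2:
  (50/17, 52/17) → z = -60/17
  (452/47, 592/47) → z = -1152/47
  (4, 2) → z = 6
  (239/12, 481/48) → z = 473/16
  (673/39, 313/39) → z = 1127/39

The binding constraints are 9x1 - 12x2 = 59 and x1 + 4x2 = 60.
Solving simultaneously gives x1 = 239/12, x2 = 481/48.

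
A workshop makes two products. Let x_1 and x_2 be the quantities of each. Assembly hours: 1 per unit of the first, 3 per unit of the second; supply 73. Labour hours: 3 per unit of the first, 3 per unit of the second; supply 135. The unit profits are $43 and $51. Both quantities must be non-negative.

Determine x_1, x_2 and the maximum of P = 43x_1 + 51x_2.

Extreme points and P = 43x_1 + 51x_2:
  (0, 0) → P = 0
  (0, 73/3) → P = 1241
  (45, 0) → P = 1935
  (31, 14) → P = 2047

At the optimal vertex, x_1 + 3x_2 = 73 and 3x_1 + 3x_2 = 135.
Solving simultaneously gives x_1 = 31, x_2 = 14.

x_1 = 31, x_2 = 14, maximum P = 2047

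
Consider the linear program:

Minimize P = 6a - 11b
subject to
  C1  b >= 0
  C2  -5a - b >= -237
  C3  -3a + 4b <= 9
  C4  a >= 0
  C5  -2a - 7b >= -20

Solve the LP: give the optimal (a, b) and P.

a = 17/29, b = 78/29, minimum P = -756/29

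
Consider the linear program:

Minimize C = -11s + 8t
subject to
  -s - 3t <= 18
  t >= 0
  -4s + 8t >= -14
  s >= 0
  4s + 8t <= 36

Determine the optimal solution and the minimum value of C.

The optimum lies where -4s + 8t = -14 and 4s + 8t = 36.
Solving simultaneously gives s = 25/4, t = 11/8.

s = 25/4, t = 11/8, minimum C = -231/4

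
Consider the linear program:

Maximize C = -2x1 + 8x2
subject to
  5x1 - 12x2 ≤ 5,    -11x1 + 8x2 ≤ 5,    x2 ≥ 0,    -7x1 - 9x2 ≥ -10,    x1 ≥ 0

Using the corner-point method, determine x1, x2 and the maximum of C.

Corner points and C = -2x1 + 8x2:
  (1, 0) → C = -2
  (55/43, 5/43) → C = -70/43
  (7/31, 29/31) → C = 218/31
  (0, 5/8) → C = 5
  (0, 0) → C = 0

x1 = 7/31, x2 = 29/31, maximum C = 218/31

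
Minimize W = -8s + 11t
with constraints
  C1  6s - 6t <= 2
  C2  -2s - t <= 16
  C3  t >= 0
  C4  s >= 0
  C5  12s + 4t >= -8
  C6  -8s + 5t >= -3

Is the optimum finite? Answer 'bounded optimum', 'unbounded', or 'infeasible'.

Extreme points and W = -8s + 11t:
  (1/3, 0) → W = -8/3
  (4/9, 1/9) → W = -7/3
  (0, 0) → W = 0
The feasible region has finitely many vertices and no improving ray; the minimum is -8/3 at (1/3, 0).

bounded optimum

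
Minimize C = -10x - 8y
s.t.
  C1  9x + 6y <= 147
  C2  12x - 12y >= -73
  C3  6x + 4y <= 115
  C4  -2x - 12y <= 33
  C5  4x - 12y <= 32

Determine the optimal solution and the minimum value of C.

x = 221/30, y = 269/20, minimum C = -2719/15

Feasible corners and C = -10x - 8y:
  (221/30, 269/20) → C = -2719/15
  (163/11, 25/11) → C = -1830/11
  (-53/7, -125/84) → C = 1840/21
  (-1/6, -49/18) → C = 211/9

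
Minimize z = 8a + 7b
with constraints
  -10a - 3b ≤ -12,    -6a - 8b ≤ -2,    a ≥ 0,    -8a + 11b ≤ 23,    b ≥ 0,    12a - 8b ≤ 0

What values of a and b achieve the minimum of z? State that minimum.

Feasible corners and z = 8a + 7b:
  (63/134, 163/67) → z = 1393/67
  (24/29, 36/29) → z = 444/29
  (46/17, 69/17) → z = 851/17

a = 24/29, b = 36/29, minimum z = 444/29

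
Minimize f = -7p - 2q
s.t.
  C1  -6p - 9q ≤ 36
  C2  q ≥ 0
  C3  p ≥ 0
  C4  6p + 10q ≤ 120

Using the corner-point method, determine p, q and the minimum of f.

p = 20, q = 0, minimum f = -140

Feasible corners and f = -7p - 2q:
  (0, 0) → f = 0
  (20, 0) → f = -140
  (0, 12) → f = -24

At the optimal vertex, q = 0 and 6p + 10q = 120.
Solving simultaneously gives p = 20, q = 0.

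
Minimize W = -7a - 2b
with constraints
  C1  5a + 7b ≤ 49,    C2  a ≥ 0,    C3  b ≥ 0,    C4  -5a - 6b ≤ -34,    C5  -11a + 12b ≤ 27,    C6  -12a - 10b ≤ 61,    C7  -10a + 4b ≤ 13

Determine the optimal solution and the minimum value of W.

The binding constraints are 5a + 7b = 49 and b = 0.
Solving simultaneously gives a = 49/5, b = 0.

a = 49/5, b = 0, minimum W = -343/5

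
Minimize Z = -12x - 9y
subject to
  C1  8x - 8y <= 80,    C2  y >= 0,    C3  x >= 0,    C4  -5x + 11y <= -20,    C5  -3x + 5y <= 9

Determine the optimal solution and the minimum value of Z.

x = 15, y = 5, minimum Z = -225

The optimum lies where 8x - 8y = 80 and -5x + 11y = -20.
Solving simultaneously gives x = 15, y = 5.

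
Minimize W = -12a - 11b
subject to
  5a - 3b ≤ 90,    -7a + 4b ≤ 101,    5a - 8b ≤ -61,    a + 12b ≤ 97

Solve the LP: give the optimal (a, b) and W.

a = 11/17, b = 273/34, minimum W = -3267/34

Corner points and W = -12a - 11b:
  (-47/3, -13/6) → W = 1271/6
  (-103/11, 195/22) → W = 327/22
  (11/17, 273/34) → W = -3267/34

The optimum lies where 5a - 8b = -61 and a + 12b = 97.
Solving simultaneously gives a = 11/17, b = 273/34.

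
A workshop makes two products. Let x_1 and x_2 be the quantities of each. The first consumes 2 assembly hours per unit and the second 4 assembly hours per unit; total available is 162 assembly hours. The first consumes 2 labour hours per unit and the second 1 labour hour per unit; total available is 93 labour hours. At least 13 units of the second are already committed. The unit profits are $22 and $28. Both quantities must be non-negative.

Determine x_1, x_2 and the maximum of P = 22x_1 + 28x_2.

Corner points and P = 22x_1 + 28x_2:
  (0, 81/2) → P = 1134
  (0, 13) → P = 364
  (35, 23) → P = 1414
  (40, 13) → P = 1244

The optimum lies where 2x_1 + 4x_2 = 162 and 2x_1 + x_2 = 93.
Solving simultaneously gives x_1 = 35, x_2 = 23.

x_1 = 35, x_2 = 23, maximum P = 1414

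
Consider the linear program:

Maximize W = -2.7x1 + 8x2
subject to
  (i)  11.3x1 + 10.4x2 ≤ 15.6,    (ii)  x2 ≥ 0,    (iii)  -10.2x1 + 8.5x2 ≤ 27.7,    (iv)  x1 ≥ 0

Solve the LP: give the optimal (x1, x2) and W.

Vertices and W = -2.7x1 + 8x2:
  (156/113, 0) → W = -2106/565
  (0, 3/2) → W = 12
  (0, 0) → W = 0

x1 = 0, x2 = 1.5, maximum W = 12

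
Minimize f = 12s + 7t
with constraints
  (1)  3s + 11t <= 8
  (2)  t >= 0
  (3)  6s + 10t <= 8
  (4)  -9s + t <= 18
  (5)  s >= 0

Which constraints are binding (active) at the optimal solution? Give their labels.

(2) and (5)

Feasible corners and f = 12s + 7t:
  (2/9, 2/3) → f = 22/3
  (0, 8/11) → f = 56/11
  (4/3, 0) → f = 16
  (0, 0) → f = 0

The minimum is at (0, 0). Substituting into each constraint, equality holds for (2) and (5); the remaining constraints have slack.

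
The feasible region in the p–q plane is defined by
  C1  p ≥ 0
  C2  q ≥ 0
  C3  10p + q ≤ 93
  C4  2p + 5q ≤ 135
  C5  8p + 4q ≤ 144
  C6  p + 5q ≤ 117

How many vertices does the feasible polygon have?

Pairwise boundary intersections that survive every other constraint:
  (0, 0)
  (0, 117/5)
  (93/10, 0)
  (57/8, 87/4)
  (7, 22)

5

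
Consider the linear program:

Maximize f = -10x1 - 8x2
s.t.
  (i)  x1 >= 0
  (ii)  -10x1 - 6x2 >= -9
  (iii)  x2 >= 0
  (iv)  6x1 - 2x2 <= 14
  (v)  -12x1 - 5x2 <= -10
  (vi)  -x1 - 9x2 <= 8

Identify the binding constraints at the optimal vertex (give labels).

Vertices and f = -10x1 - 8x2:
  (9/10, 0) → f = -9
  (15/22, 4/11) → f = -107/11
  (5/6, 0) → f = -25/3

The maximum is at (5/6, 0). Substituting into each constraint, equality holds for (iii) and (v); the remaining constraints have slack.

(iii) and (v)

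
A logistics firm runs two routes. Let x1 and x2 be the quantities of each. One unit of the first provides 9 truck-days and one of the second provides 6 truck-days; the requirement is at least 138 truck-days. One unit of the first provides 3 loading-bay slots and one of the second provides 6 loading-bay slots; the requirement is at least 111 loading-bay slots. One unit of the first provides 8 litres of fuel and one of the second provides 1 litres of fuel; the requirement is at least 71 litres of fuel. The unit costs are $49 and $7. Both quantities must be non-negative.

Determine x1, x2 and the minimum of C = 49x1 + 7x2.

x1 = 7, x2 = 15, minimum C = 448

Extreme points and C = 49x1 + 7x2:
  (0, 71) → C = 497
  (37, 0) → C = 1813
  (7, 15) → C = 448
The feasible region is unbounded (it extends along (0, 1), (1, 0)), but C strictly increases along every unbounded feasible direction, so there is no improving ray and the minimum is attained at a vertex.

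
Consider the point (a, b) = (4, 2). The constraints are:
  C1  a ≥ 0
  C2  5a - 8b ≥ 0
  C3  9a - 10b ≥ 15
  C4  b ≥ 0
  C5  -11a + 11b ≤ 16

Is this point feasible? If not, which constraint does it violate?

C1: 4 ≥ 0 ✓
C2: 4 ≥ 0 ✓
C3: 16 ≥ 15 ✓
C4: 2 ≥ 0 ✓
C5: -22 ≤ 16 ✓

feasible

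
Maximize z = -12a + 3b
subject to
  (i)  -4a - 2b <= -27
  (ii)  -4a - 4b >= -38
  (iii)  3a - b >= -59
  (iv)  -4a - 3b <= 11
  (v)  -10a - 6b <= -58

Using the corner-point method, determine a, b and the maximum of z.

Extreme points and z = -12a + 3b:
  (4, 11/2) → z = -63/2
  (23/2, -19/2) → z = -333/2
  (40, -57) → z = -651
The feasible region is unbounded (it extends along (1, -1), (3, -4)), but z strictly decreases along every unbounded feasible direction, so there is no improving ray and the maximum is attained at a vertex.

The binding constraints are -4a - 2b = -27 and -4a - 4b = -38.
Solving simultaneously gives a = 4, b = 11/2.

a = 4, b = 11/2, maximum z = -63/2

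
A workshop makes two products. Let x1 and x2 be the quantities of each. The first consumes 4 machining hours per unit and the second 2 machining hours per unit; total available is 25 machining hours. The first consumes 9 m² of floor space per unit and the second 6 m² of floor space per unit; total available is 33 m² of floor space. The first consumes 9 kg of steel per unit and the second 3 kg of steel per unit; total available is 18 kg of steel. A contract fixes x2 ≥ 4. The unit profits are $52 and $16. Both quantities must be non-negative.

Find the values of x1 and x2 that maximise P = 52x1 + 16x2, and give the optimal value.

x1 = 2/3, x2 = 4, maximum P = 296/3

Vertices and P = 52x1 + 16x2:
  (0, 11/2) → P = 88
  (0, 4) → P = 64
  (1/3, 5) → P = 292/3
  (2/3, 4) → P = 296/3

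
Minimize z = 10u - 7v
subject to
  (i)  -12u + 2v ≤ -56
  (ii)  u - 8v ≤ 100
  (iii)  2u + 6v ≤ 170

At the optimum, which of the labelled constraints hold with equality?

(i) and (iii)

Feasible corners and z = 10u - 7v:
  (124/47, -572/47) → z = 5244/47
  (169/19, 482/19) → z = -1684/19
  (980/11, -15/11) → z = 9905/11

The minimum is at (169/19, 482/19). Substituting into each constraint, equality holds for (i) and (iii); the remaining constraints have slack.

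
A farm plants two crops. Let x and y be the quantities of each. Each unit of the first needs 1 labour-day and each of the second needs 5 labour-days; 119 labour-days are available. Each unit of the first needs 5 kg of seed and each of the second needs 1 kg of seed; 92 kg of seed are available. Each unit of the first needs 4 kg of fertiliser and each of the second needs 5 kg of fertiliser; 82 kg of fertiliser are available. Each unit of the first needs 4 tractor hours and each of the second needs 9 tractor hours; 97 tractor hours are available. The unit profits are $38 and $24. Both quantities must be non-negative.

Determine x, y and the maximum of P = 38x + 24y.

x = 18, y = 2, maximum P = 732

Corner points and P = 38x + 24y:
  (0, 0) → P = 0
  (0, 97/9) → P = 776/3
  (92/5, 0) → P = 3496/5
  (18, 2) → P = 732
  (253/16, 15/4) → P = 5527/8

The optimum lies where 5x + y = 92 and 4x + 5y = 82.
Solving simultaneously gives x = 18, y = 2.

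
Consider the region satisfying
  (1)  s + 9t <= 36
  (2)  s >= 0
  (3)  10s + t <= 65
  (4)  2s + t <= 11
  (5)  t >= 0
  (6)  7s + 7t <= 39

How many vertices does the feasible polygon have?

The feasible vertices (each the meet of two boundaries and inside every other half-plane) are:
  (0, 4)
  (99/56, 213/56)
  (0, 0)
  (11/2, 0)
  (38/7, 1/7)

5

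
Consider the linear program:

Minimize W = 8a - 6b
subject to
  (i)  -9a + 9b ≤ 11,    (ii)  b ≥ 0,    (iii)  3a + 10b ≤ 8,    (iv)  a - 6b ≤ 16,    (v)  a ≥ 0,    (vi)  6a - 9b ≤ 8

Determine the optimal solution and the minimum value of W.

a = 0, b = 4/5, minimum W = -24/5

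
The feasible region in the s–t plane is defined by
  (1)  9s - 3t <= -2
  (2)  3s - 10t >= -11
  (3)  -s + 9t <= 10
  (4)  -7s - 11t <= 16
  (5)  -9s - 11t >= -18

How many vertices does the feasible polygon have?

4

Pairwise boundary intersections that survive every other constraint:
  (2/13, 44/39)
  (-7/12, -13/12)
  (1/17, 19/17)
  (-281/103, 29/103)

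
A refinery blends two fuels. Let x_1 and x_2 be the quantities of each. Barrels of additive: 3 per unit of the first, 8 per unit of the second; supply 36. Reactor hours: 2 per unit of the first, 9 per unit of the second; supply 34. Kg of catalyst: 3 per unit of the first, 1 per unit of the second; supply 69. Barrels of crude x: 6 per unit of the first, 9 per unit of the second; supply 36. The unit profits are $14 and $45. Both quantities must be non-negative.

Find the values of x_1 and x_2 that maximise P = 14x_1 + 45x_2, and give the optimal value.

x_1 = 1/2, x_2 = 11/3, maximum P = 172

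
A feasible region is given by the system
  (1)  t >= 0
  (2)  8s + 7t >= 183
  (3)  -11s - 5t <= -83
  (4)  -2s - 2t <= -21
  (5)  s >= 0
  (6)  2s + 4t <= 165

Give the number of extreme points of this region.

4

Of the 15 pairwise boundary intersections, those satisfying every inequality are:
  (183/8, 0)
  (165/2, 0)
  (0, 183/7)
  (0, 165/4)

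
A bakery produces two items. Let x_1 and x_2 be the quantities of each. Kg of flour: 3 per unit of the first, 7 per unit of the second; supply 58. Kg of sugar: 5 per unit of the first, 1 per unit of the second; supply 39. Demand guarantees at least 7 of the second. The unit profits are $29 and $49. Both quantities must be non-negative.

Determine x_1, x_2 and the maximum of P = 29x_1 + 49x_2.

x_1 = 3, x_2 = 7, maximum P = 430

Vertices and P = 29x_1 + 49x_2:
  (0, 58/7) → P = 406
  (0, 7) → P = 343
  (3, 7) → P = 430

The binding constraints are 3x_1 + 7x_2 = 58 and x_2 = 7.
Solving simultaneously gives x_1 = 3, x_2 = 7.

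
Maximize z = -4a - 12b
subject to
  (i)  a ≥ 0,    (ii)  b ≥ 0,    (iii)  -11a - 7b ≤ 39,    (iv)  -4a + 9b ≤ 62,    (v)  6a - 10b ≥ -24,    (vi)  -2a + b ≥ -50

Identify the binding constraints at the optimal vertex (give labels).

(i) and (ii)

Extreme points and z = -4a - 12b:
  (0, 0) → z = 0
  (0, 12/5) → z = -144/5
  (25, 0) → z = -100
  (202/7, 138/7) → z = -352
  (256/7, 162/7) → z = -424

The maximum is at (0, 0). Substituting into each constraint, equality holds for (i) and (ii); the remaining constraints have slack.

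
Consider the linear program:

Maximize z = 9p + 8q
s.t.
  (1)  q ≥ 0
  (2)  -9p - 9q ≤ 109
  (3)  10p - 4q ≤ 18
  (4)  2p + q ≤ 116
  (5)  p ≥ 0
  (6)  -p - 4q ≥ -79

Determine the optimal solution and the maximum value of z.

p = 97/11, q = 193/11, maximum z = 2417/11

Corner points and z = 9p + 8q:
  (9/5, 0) → z = 81/5
  (0, 0) → z = 0
  (97/11, 193/11) → z = 2417/11
  (0, 79/4) → z = 158

The optimum lies where 10p - 4q = 18 and -p - 4q = -79.
Solving simultaneously gives p = 97/11, q = 193/11.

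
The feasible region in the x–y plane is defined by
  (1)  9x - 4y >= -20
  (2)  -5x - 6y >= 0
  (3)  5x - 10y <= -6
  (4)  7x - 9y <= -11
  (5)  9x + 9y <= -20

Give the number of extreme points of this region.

4

Pairwise boundary intersections that survive every other constraint:
  (-88/35, -23/35)
  (-20/9, 0)
  (-56/25, -13/25)
  (-31/16, -41/144)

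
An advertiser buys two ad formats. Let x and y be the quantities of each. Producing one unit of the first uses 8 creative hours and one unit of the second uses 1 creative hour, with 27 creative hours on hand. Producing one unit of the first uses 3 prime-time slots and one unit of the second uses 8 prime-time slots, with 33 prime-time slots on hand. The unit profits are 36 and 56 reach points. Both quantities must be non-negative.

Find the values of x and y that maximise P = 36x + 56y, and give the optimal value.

x = 3, y = 3, maximum P = 276

Extreme points and P = 36x + 56y:
  (0, 0) → P = 0
  (0, 33/8) → P = 231
  (27/8, 0) → P = 243/2
  (3, 3) → P = 276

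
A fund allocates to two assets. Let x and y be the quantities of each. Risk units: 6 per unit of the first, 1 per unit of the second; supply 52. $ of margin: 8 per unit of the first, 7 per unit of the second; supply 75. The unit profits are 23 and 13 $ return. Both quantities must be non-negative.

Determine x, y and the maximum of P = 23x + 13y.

x = 17/2, y = 1, maximum P = 417/2

Feasible corners and P = 23x + 13y:
  (0, 0) → P = 0
  (0, 75/7) → P = 975/7
  (26/3, 0) → P = 598/3
  (17/2, 1) → P = 417/2

At the optimal vertex, 6x + y = 52 and 8x + 7y = 75.
Solving simultaneously gives x = 17/2, y = 1.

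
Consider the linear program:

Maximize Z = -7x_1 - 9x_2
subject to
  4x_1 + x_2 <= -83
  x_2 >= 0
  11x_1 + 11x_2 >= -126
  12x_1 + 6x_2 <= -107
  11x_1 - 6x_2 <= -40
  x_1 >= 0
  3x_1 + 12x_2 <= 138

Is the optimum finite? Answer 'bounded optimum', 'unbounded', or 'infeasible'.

infeasible

The boundaries 4x_1 + x_2 = -83 and 11x_1 + 11x_2 = -126 meet at (-787/33, 409/33), but that point violates x_1 ≥ 0. Every candidate vertex is excluded by some other constraint, so the feasible region is empty.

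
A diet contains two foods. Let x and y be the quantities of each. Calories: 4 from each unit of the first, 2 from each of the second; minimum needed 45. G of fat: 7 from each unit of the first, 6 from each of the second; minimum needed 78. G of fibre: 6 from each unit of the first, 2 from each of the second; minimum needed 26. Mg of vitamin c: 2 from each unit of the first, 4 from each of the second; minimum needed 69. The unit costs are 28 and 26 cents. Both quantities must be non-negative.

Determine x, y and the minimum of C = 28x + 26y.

Feasible corners and C = 28x + 26y:
  (0, 45/2) → C = 585
  (69/2, 0) → C = 966
  (7/2, 31/2) → C = 501
The feasible region is unbounded (it extends along (0, 1), (1, 0)), but C strictly increases along every unbounded feasible direction, so there is no improving ray and the minimum is attained at a vertex.

The optimum lies where 4x + 2y = 45 and 2x + 4y = 69.
Solving simultaneously gives x = 7/2, y = 31/2.

x = 7/2, y = 31/2, minimum C = 501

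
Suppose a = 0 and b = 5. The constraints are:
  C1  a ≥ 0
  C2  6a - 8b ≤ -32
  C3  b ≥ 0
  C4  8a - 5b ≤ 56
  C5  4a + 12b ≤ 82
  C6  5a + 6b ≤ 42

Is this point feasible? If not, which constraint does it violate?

feasible

C1: 0 ≥ 0 ✓
C2: -40 ≤ -32 ✓
C3: 5 ≥ 0 ✓
C4: -25 ≤ 56 ✓
C5: 60 ≤ 82 ✓
C6: 30 ≤ 42 ✓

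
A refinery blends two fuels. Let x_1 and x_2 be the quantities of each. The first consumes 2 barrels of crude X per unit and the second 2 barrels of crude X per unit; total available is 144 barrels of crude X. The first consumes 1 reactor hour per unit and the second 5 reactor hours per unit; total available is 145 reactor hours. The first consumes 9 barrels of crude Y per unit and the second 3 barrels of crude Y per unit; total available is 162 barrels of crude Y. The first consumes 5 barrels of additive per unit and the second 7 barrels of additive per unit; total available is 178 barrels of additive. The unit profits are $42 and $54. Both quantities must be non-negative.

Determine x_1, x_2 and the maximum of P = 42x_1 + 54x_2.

x_1 = 25/2, x_2 = 33/2, maximum P = 1416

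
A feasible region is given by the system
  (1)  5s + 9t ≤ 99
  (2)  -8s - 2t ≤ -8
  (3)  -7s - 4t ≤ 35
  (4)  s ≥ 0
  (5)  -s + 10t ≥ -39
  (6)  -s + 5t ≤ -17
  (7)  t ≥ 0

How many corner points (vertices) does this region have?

Pairwise boundary intersections that survive every other constraint:
  (324/17, 7/17)
  (99/5, 0)
  (17, 0)

3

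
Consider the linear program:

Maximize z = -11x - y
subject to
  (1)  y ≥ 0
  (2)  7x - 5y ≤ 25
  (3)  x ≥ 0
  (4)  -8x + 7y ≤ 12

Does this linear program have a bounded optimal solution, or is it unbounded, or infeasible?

Corner points and z = -11x - y:
  (25/7, 0) → z = -275/7
  (0, 0) → z = 0
  (235/9, 284/9) → z = -2869/9
  (0, 12/7) → z = -12/7
The feasible region has finitely many vertices and no improving ray; the maximum is 0 at (0, 0).

bounded optimum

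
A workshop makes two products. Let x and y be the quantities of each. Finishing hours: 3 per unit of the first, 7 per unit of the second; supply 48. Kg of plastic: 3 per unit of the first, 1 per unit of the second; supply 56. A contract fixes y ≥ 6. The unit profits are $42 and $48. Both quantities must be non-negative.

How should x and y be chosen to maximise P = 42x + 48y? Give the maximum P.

x = 2, y = 6, maximum P = 372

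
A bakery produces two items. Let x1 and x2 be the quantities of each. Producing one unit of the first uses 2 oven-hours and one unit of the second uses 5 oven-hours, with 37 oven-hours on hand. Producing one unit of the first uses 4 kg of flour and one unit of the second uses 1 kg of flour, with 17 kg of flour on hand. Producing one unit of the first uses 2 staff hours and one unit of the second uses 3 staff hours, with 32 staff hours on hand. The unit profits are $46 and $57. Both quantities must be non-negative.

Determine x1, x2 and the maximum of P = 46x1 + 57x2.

x1 = 8/3, x2 = 19/3, maximum P = 1451/3

Feasible corners and P = 46x1 + 57x2:
  (0, 0) → P = 0
  (0, 37/5) → P = 2109/5
  (17/4, 0) → P = 391/2
  (8/3, 19/3) → P = 1451/3

The binding constraints are 2x1 + 5x2 = 37 and 4x1 + x2 = 17.
Solving simultaneously gives x1 = 8/3, x2 = 19/3.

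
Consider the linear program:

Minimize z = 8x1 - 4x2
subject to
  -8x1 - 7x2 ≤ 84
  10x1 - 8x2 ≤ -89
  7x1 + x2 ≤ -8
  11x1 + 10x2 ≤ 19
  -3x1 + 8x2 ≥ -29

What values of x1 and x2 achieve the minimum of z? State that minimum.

Extreme points and z = 8x1 - 4x2:
  (-1295/134, -64/67) → z = -4924/67
  (-973/3, 1076/3) → z = -12088/3
  (-369/94, 1169/188) → z = -2645/47

x1 = -973/3, x2 = 1076/3, minimum z = -12088/3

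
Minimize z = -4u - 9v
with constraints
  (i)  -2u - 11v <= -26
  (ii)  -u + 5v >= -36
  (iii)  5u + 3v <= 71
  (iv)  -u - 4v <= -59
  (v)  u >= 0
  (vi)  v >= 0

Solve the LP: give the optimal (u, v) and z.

Vertices and z = -4u - 9v:
  (107/17, 224/17) → z = -2444/17
  (0, 71/3) → z = -213
  (0, 59/4) → z = -531/4

At the optimal vertex, 5u + 3v = 71 and u = 0.
Solving simultaneously gives u = 0, v = 71/3.

u = 0, v = 71/3, minimum z = -213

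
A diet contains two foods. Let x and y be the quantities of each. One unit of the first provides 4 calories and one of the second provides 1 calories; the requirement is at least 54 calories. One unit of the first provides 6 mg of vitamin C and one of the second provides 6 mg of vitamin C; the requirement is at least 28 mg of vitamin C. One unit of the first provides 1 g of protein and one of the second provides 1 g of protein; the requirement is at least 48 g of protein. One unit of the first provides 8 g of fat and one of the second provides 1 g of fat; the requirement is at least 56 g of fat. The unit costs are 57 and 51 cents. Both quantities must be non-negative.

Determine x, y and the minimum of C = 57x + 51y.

Corner points and C = 57x + 51y:
  (0, 56) → C = 2856
  (48, 0) → C = 2736
  (2, 46) → C = 2460
  (1/2, 52) → C = 5361/2
The feasible region is unbounded (it extends along (0, 1), (1, 0)), but C strictly increases along every unbounded feasible direction, so there is no improving ray and the minimum is attained at a vertex.

The binding constraints are 4x + y = 54 and x + y = 48.
Solving simultaneously gives x = 2, y = 46.

x = 2, y = 46, minimum C = 2460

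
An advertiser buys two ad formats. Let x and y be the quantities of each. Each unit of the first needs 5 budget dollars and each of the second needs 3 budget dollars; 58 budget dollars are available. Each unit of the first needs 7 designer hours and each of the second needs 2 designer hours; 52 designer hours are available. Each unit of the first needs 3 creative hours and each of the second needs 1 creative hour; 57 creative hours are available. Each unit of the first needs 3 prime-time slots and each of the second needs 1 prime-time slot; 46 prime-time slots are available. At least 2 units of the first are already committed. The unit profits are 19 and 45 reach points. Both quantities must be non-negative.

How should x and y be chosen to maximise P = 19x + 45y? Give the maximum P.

x = 2, y = 16, maximum P = 758

Vertices and P = 19x + 45y:
  (52/7, 0) → P = 988/7
  (2, 0) → P = 38
  (40/11, 146/11) → P = 7330/11
  (2, 16) → P = 758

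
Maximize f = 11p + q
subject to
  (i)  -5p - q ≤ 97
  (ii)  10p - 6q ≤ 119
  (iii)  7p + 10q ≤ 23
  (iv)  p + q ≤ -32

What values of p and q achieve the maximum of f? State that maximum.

Corner points and f = 11p + q:
  (-463/40, -313/8) → f = -3329/20
  (-65/4, -63/4) → f = -389/2
  (-73/16, -439/16) → f = -621/8

The optimum lies where 10p - 6q = 119 and p + q = -32.
Solving simultaneously gives p = -73/16, q = -439/16.

p = -73/16, q = -439/16, maximum f = -621/8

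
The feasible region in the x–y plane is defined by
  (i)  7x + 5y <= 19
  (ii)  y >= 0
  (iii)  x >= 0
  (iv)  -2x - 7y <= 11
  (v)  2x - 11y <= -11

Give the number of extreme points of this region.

Pairwise boundary intersections that survive every other constraint:
  (0, 19/5)
  (154/87, 115/87)
  (0, 1)

3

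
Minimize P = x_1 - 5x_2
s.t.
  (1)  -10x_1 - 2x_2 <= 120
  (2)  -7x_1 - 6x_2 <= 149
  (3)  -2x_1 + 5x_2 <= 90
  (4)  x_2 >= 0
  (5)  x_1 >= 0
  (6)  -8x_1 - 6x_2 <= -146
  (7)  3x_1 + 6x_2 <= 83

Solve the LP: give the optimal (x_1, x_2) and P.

Feasible corners and P = x_1 - 5x_2:
  (73/4, 0) → P = 73/4
  (83/3, 0) → P = 83/3
  (63/5, 113/15) → P = -376/15

The binding constraints are -8x_1 - 6x_2 = -146 and 3x_1 + 6x_2 = 83.
Solving simultaneously gives x_1 = 63/5, x_2 = 113/15.

x_1 = 63/5, x_2 = 113/15, minimum P = -376/15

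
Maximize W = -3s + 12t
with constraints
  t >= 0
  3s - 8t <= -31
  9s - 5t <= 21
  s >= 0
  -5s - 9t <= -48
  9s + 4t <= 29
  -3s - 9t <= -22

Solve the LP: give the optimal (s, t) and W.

s = 0, t = 29/4, maximum W = 87

Corner points and W = -3s + 12t:
  (0, 16/3) → W = 64
  (0, 29/4) → W = 87
  (69/61, 287/61) → W = 3237/61

At the optimal vertex, s = 0 and 9s + 4t = 29.
Solving simultaneously gives s = 0, t = 29/4.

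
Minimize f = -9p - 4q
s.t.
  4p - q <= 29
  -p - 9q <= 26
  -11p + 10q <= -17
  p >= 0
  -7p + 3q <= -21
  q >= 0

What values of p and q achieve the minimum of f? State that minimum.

p = 273/29, q = 251/29, minimum f = -3461/29

Feasible corners and f = -9p - 4q:
  (273/29, 251/29) → f = -3461/29
  (29/4, 0) → f = -261/4
  (159/37, 112/37) → f = -1879/37
  (3, 0) → f = -27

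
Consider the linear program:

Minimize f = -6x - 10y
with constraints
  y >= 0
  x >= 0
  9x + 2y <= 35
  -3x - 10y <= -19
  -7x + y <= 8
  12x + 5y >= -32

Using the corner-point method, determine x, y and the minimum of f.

Extreme points and f = -6x - 10y:
  (0, 19/10) → f = -19
  (0, 8) → f = -80
  (26/7, 11/14) → f = -211/7
  (19/23, 317/23) → f = -3284/23

At the optimal vertex, 9x + 2y = 35 and -7x + y = 8.
Solving simultaneously gives x = 19/23, y = 317/23.

x = 19/23, y = 317/23, minimum f = -3284/23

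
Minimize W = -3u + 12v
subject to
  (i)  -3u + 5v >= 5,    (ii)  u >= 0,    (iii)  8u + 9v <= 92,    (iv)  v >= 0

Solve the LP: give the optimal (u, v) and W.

u = 0, v = 1, minimum W = 12

The binding constraints are -3u + 5v = 5 and u = 0.
Solving simultaneously gives u = 0, v = 1.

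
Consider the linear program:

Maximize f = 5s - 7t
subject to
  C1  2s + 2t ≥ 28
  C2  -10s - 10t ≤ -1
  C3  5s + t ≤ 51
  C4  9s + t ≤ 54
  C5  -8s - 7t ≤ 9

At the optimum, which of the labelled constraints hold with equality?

Corner points and f = 5s - 7t:
  (5, 9) → f = -38
  (-107, 121) → f = -1382
  (3/4, 189/4) → f = -327
The feasible region is unbounded (it extends along (-7, 8), (-1, 5)), but f strictly decreases along every unbounded feasible direction, so there is no improving ray and the maximum is attained at a vertex.

The maximum is at (5, 9). Substituting into each constraint, equality holds for C1 and C4; the remaining constraints have slack.

C1 and C4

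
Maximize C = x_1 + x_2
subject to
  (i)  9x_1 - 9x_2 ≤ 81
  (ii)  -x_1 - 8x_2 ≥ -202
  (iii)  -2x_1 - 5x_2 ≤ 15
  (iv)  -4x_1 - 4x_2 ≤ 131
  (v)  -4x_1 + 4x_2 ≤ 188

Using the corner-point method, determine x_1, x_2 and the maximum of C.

Corner points and C = x_1 + x_2:
  (274/9, 193/9) → C = 467/9
  (30/7, -33/7) → C = -3/7
  (-58/3, 83/3) → C = 25/3
  (-250/7, 79/7) → C = -171/7

x_1 = 274/9, x_2 = 193/9, maximum C = 467/9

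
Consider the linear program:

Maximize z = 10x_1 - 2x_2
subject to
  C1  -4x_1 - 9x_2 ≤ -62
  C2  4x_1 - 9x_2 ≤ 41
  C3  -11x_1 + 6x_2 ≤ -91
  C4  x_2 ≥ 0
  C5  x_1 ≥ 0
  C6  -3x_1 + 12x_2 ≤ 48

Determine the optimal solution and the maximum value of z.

x_1 = 44, x_2 = 15, maximum z = 410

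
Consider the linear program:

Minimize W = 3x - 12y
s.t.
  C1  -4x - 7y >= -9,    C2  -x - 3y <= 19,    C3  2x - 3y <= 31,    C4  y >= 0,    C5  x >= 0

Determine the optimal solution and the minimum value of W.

x = 0, y = 9/7, minimum W = -108/7

Feasible corners and W = 3x - 12y:
  (9/4, 0) → W = 27/4
  (0, 9/7) → W = -108/7
  (0, 0) → W = 0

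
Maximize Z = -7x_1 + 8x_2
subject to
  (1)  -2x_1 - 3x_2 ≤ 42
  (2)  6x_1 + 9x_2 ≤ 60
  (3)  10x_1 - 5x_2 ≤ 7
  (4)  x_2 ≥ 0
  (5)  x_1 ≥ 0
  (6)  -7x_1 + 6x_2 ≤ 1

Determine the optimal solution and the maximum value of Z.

x_1 = 47/25, x_2 = 59/25, maximum Z = 143/25

Extreme points and Z = -7x_1 + 8x_2:
  (7/10, 0) → Z = -49/10
  (47/25, 59/25) → Z = 143/25
  (0, 0) → Z = 0
  (0, 1/6) → Z = 4/3

At the optimal vertex, 10x_1 - 5x_2 = 7 and -7x_1 + 6x_2 = 1.
Solving simultaneously gives x_1 = 47/25, x_2 = 59/25.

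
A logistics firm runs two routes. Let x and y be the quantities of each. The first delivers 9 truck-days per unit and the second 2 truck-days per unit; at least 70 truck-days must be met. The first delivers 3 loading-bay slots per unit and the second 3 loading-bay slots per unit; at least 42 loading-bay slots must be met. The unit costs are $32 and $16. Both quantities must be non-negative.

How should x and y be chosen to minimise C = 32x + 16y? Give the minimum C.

Feasible corners and C = 32x + 16y:
  (0, 35) → C = 560
  (14, 0) → C = 448
  (6, 8) → C = 320
The feasible region is unbounded (it extends along (0, 1), (1, 0)), but C strictly increases along every unbounded feasible direction, so there is no improving ray and the minimum is attained at a vertex.

x = 6, y = 8, minimum C = 320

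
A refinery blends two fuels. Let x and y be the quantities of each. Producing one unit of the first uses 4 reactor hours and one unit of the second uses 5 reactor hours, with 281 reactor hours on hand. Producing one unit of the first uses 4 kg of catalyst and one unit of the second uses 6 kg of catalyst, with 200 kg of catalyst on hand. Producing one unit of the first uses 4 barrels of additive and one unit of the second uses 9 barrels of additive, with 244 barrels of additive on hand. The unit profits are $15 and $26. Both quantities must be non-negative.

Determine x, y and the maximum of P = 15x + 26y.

x = 28, y = 44/3, maximum P = 2404/3

Vertices and P = 15x + 26y:
  (0, 0) → P = 0
  (0, 244/9) → P = 6344/9
  (50, 0) → P = 750
  (28, 44/3) → P = 2404/3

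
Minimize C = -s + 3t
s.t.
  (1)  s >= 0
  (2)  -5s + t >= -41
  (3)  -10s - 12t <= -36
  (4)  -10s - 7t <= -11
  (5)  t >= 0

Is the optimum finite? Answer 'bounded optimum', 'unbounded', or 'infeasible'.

Extreme points and C = -s + 3t:
  (0, 3) → C = 9
  (41/5, 0) → C = -41/5
  (18/5, 0) → C = -18/5
The feasible region has finitely many vertices and no improving ray; the minimum is -41/5 at (41/5, 0).

bounded optimum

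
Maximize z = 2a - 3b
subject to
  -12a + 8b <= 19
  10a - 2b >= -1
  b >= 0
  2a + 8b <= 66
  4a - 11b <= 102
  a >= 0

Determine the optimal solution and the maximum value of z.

Extreme points and z = 2a - 3b:
  (15/28, 89/28) → z = -237/28
  (47/14, 415/56) → z = -869/56
  (0, 1/2) → z = -3/2
  (51/2, 0) → z = 51
  (0, 0) → z = 0
  (257/9, 10/9) → z = 484/9

The optimum lies where 2a + 8b = 66 and 4a - 11b = 102.
Solving simultaneously gives a = 257/9, b = 10/9.

a = 257/9, b = 10/9, maximum z = 484/9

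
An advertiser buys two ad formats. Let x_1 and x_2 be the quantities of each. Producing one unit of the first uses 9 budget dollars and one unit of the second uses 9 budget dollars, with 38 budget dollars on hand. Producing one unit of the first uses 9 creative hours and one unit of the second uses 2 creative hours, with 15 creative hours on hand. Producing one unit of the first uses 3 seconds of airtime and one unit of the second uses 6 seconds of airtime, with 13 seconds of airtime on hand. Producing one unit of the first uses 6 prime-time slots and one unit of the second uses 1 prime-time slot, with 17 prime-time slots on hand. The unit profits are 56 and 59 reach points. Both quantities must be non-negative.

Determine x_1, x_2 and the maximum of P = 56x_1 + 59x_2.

x_1 = 4/3, x_2 = 3/2, maximum P = 979/6

Extreme points and P = 56x_1 + 59x_2:
  (0, 0) → P = 0
  (0, 13/6) → P = 767/6
  (5/3, 0) → P = 280/3
  (4/3, 3/2) → P = 979/6

The optimum lies where 9x_1 + 2x_2 = 15 and 3x_1 + 6x_2 = 13.
Solving simultaneously gives x_1 = 4/3, x_2 = 3/2.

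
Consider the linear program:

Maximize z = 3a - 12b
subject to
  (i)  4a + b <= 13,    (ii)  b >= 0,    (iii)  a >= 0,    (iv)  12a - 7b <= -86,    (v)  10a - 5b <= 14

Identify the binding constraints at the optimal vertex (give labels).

(iii) and (iv)

Feasible corners and z = 3a - 12b:
  (0, 13) → z = -156
  (1/8, 25/2) → z = -1197/8
  (0, 86/7) → z = -1032/7

The maximum is at (0, 86/7). Substituting into each constraint, equality holds for (iii) and (iv); the remaining constraints have slack.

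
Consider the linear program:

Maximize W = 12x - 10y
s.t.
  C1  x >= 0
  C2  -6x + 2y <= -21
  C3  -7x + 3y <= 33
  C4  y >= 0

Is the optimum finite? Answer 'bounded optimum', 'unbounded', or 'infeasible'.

unbounded

From the feasible point (129/4, 345/4), moving in the direction (1, 0) keeps every constraint satisfied while W increases without bound.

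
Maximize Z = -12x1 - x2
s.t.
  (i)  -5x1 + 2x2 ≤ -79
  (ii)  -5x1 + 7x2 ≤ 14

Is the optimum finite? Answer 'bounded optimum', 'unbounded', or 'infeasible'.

From the feasible point (581/25, 93/5), moving in the direction (-2, -5) keeps every constraint satisfied while Z increases without bound.

unbounded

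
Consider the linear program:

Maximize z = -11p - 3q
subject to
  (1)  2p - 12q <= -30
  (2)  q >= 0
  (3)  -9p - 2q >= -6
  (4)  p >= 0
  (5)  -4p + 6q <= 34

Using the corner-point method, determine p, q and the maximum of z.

p = 0, q = 5/2, maximum z = -15/2

The optimum lies where 2p - 12q = -30 and p = 0.
Solving simultaneously gives p = 0, q = 5/2.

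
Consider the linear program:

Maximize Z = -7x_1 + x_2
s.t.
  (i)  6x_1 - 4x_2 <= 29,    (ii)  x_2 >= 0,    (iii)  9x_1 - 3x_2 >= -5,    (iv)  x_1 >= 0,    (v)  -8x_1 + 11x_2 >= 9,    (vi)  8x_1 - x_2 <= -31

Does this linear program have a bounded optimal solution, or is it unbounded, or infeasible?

infeasible

The boundaries 6x_1 - 4x_2 = 29 and -8x_1 + 11x_2 = 9 meet at (355/34, 143/17), but that point violates 8x_1 - x_2 ≤ -31. Every candidate vertex is excluded by some other constraint, so the feasible region is empty.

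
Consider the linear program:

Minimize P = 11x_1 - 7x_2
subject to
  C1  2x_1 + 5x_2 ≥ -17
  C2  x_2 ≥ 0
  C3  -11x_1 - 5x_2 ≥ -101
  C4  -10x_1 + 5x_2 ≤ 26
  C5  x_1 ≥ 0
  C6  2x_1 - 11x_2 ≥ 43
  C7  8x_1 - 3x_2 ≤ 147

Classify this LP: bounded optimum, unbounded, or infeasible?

The boundaries 2x_1 + 5x_2 = -17 and -11x_1 - 5x_2 = -101 meet at (118/9, -389/45), but that point violates x_2 ≥ 0. Every candidate vertex is excluded by some other constraint, so the feasible region is empty.

infeasible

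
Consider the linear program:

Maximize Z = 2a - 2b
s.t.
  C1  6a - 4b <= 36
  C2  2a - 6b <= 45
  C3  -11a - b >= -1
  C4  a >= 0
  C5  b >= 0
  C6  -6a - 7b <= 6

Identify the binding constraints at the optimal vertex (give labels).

Corner points and Z = 2a - 2b:
  (0, 1) → Z = -2
  (1/11, 0) → Z = 2/11
  (0, 0) → Z = 0

The maximum is at (1/11, 0). Substituting into each constraint, equality holds for C3 and C5; the remaining constraints have slack.

C3 and C5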